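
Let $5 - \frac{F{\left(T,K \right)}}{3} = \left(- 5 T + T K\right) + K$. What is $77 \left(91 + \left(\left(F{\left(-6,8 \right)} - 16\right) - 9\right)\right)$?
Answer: $8547$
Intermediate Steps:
$F{\left(T,K \right)} = 15 - 3 K + 15 T - 3 K T$ ($F{\left(T,K \right)} = 15 - 3 \left(\left(- 5 T + T K\right) + K\right) = 15 - 3 \left(\left(- 5 T + K T\right) + K\right) = 15 - 3 \left(K - 5 T + K T\right) = 15 - \left(- 15 T + 3 K + 3 K T\right) = 15 - 3 K + 15 T - 3 K T$)
$77 \left(91 + \left(\left(F{\left(-6,8 \right)} - 16\right) - 9\right)\right) = 77 \left(91 + \left(\left(\left(15 - 24 + 15 \left(-6\right) - 24 \left(-6\right)\right) - 16\right) - 9\right)\right) = 77 \left(91 + \left(\left(\left(15 - 24 - 90 + 144\right) - 16\right) - 9\right)\right) = 77 \left(91 + \left(\left(45 - 16\right) - 9\right)\right) = 77 \left(91 + \left(29 - 9\right)\right) = 77 \left(91 + 20\right) = 77 \cdot 111 = 8547$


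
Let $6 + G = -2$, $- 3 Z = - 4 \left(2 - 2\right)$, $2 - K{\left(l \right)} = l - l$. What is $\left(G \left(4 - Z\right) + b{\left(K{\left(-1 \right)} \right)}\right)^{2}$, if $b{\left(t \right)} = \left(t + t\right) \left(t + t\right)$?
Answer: $256$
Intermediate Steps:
$K{\left(l \right)} = 2$ ($K{\left(l \right)} = 2 - \left(l - l\right) = 2 - 0 = 2 + 0 = 2$)
$Z = 0$ ($Z = - \frac{\left(-4\right) \left(2 - 2\right)}{3} = - \frac{\left(-4\right) 0}{3} = \left(- \frac{1}{3}\right) 0 = 0$)
$b{\left(t \right)} = 4 t^{2}$ ($b{\left(t \right)} = 2 t 2 t = 4 t^{2}$)
$G = -8$ ($G = -6 - 2 = -8$)
$\left(G \left(4 - Z\right) + b{\left(K{\left(-1 \right)} \right)}\right)^{2} = \left(- 8 \left(4 - 0\right) + 4 \cdot 2^{2}\right)^{2} = \left(- 8 \left(4 + 0\right) + 4 \cdot 4\right)^{2} = \left(\left(-8\right) 4 + 16\right)^{2} = \left(-32 + 16\right)^{2} = \left(-16\right)^{2} = 256$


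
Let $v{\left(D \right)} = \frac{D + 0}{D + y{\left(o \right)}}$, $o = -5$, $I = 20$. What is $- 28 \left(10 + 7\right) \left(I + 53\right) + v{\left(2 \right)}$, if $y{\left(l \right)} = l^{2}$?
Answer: $- \frac{938194}{27} \approx -34748.0$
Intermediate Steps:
$v{\left(D \right)} = \frac{D}{25 + D}$ ($v{\left(D \right)} = \frac{D + 0}{D + \left(-5\right)^{2}} = \frac{D}{D + 25} = \frac{D}{25 + D}$)
$- 28 \left(10 + 7\right) \left(I + 53\right) + v{\left(2 \right)} = - 28 \left(10 + 7\right) \left(20 + 53\right) + \frac{2}{25 + 2} = - 28 \cdot 17 \cdot 73 + \frac{2}{27} = \left(-28\right) 1241 + 2 \cdot \frac{1}{27} = -34748 + \frac{2}{27} = - \frac{938194}{27}$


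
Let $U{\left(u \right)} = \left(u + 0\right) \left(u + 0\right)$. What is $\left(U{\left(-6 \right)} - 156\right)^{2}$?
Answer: $14400$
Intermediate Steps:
$U{\left(u \right)} = u^{2}$ ($U{\left(u \right)} = u u = u^{2}$)
$\left(U{\left(-6 \right)} - 156\right)^{2} = \left(\left(-6\right)^{2} - 156\right)^{2} = \left(36 - 156\right)^{2} = \left(-120\right)^{2} = 14400$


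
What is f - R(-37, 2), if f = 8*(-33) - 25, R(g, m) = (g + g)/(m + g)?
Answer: -10189/35 ≈ -291.11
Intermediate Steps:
R(g, m) = 2*g/(g + m) (R(g, m) = (2*g)/(g + m) = 2*g/(g + m))
f = -289 (f = -264 - 25 = -289)
f - R(-37, 2) = -289 - 2*(-37)/(-37 + 2) = -289 - 2*(-37)/(-35) = -289 - 2*(-37)*(-1)/35 = -289 - 1*74/35 = -289 - 74/35 = -10189/35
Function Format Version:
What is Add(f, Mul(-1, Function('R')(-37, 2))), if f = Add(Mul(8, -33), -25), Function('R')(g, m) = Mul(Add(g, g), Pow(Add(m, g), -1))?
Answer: Rational(-10189, 35) ≈ -291.11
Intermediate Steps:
Function('R')(g, m) = Mul(2, g, Pow(Add(g, m), -1)) (Function('R')(g, m) = Mul(Mul(2, g), Pow(Add(g, m), -1)) = Mul(2, g, Pow(Add(g, m), -1)))
f = -289 (f = Add(-264, -25) = -289)
Add(f, Mul(-1, Function('R')(-37, 2))) = Add(-289, Mul(-1, Mul(2, -37, Pow(Add(-37, 2), -1)))) = Add(-289, Mul(-1, Mul(2, -37, Pow(-35, -1)))) = Add(-289, Mul(-1, Mul(2, -37, Rational(-1, 35)))) = Add(-289, Mul(-1, Rational(74, 35))) = Add(-289, Rational(-74, 35)) = Rational(-10189, 35)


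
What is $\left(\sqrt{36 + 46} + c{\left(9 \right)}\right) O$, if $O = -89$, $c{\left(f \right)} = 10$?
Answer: $-890 - 89 \sqrt{82} \approx -1695.9$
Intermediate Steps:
$\left(\sqrt{36 + 46} + c{\left(9 \right)}\right) O = \left(\sqrt{36 + 46} + 10\right) \left(-89\right) = \left(\sqrt{82} + 10\right) \left(-89\right) = \left(10 + \sqrt{82}\right) \left(-89\right) = -890 - 89 \sqrt{82}$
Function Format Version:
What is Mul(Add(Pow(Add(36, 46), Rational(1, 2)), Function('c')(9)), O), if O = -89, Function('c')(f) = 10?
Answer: Add(-890, Mul(-89, Pow(82, Rational(1, 2)))) ≈ -1695.9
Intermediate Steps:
Mul(Add(Pow(Add(36, 46), Rational(1, 2)), Function('c')(9)), O) = Mul(Add(Pow(Add(36, 46), Rational(1, 2)), 10), -89) = Mul(Add(Pow(82, Rational(1, 2)), 10), -89) = Mul(Add(10, Pow(82, Rational(1, 2))), -89) = Add(-890, Mul(-89, Pow(82, Rational(1, 2))))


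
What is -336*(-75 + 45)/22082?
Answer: 5040/11041 ≈ 0.45648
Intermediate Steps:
-336*(-75 + 45)/22082 = -336*(-30)*(1/22082) = 10080*(1/22082) = 5040/11041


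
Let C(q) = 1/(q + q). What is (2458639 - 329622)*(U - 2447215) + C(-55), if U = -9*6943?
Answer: -587751804522741/110 ≈ -5.3432e+12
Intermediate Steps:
U = -62487
C(q) = 1/(2*q)
(2458639 - 329622)*(U - 2447215) + C(-55) = (2458639 - 329622)*(-62487 - 2447215) + (½)/(-55) = 2129017*(-2509702) + (½)*(-1/55) = -5343198222934 - 1/110 = -587751804522741/110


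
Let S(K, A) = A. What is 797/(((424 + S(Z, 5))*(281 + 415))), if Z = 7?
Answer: 797/298584 ≈ 0.0026693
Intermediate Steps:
797/(((424 + S(Z, 5))*(281 + 415))) = 797/(((424 + 5)*(281 + 415))) = 797/((429*696)) = 797/298584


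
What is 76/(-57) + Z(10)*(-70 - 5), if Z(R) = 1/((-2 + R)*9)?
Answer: -19/8 ≈ -2.3750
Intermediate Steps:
Z(R) = 1/(9*(-2 + R)) (Z(R) = (1/9)/(-2 + R) = 1/(9*(-2 + R)))
76/(-57) + Z(10)*(-70 - 5) = 76/(-57) + (1/(9*(-2 + 10)))*(-70 - 5) = 76*(-1/57) + ((1/9)/8)*(-75) = -4/3 + ((1/9)*(1/8))*(-75) = -4/3 + (1/72)*(-75) = -4/3 - 25/24 = -19/8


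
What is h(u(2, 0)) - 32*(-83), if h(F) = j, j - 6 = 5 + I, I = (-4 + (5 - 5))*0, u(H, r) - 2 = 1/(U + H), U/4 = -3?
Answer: 2667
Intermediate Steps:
U = -12 (U = 4*(-3) = -12)
u(H, r) = 2 + 1/(-12 + H)
I = 0 (I = (-4 + 0)*0 = -4*0 = 0)
j = 11 (j = 6 + (5 + 0) = 6 + 5 = 11)
h(F) = 11
h(u(2, 0)) - 32*(-83) = 11 - 32*(-83) = 11 + 2656 = 2667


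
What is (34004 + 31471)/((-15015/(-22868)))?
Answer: 99818820/1001 ≈ 99719.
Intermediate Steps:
(34004 + 31471)/((-15015/(-22868))) = 65475/((-15015*(-1/22868))) = 65475/(15015/22868) = 65475*(22868/15015) = 99818820/1001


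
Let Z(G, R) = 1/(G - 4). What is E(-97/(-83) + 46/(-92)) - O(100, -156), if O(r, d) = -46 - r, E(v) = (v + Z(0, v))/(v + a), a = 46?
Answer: 2262263/15494 ≈ 146.01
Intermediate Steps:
Z(G, R) = 1/(-4 + G)
E(v) = (-¼ + v)/(46 + v) (E(v) = (v + 1/(-4 + 0))/(v + 46) = (v + 1/(-4))/(46 + v) = (v - ¼)/(46 + v) = (-¼ + v)/(46 + v))
E(-97/(-83) + 46/(-92)) - O(100, -156) = (-¼ + (-97/(-83) + 46/(-92)))/(46 + (-97/(-83) + 46/(-92))) - (-46 - 1*100) = (-¼ + (-97*(-1/83) + 46*(-1/92)))/(46 + (-97*(-1/83) + 46*(-1/92))) - (-46 - 100) = (-¼ + (97/83 - ½))/(46 + (97/83 - ½)) - 1*(-146) = (-¼ + 111/166)/(46 + 111/166) + 146 = (139/332)/(7747/166) + 146 = (166/7747)*(139/332) + 146 = 139/15494 + 146 = 2262263/15494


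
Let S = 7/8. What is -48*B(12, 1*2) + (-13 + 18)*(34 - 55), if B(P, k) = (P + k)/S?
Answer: -873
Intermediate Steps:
S = 7/8 (S = 7*(⅛) = 7/8 ≈ 0.87500)
B(P, k) = 8*P/7 + 8*k/7 (B(P, k) = (P + k)/(7/8) = (P + k)*(8/7) = 8*P/7 + 8*k/7)
-48*B(12, 1*2) + (-13 + 18)*(34 - 55) = -48*((8/7)*12 + 8*(1*2)/7) + (-13 + 18)*(34 - 55) = -48*(96/7 + (8/7)*2) + 5*(-21) = -48*(96/7 + 16/7) - 105 = -48*16 - 105 = -768 - 105 = -873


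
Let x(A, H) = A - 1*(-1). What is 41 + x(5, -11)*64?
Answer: 425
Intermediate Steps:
x(A, H) = 1 + A (x(A, H) = A + 1 = 1 + A)
41 + x(5, -11)*64 = 41 + (1 + 5)*64 = 41 + 6*64 = 41 + 384 = 425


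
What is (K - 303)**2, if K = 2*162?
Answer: 441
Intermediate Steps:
K = 324
(K - 303)**2 = (324 - 303)**2 = 21**2 = 441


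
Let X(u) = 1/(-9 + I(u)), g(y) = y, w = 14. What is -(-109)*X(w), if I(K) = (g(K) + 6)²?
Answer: 109/391 ≈ 0.27877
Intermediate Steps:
I(K) = (6 + K)² (I(K) = (K + 6)² = (6 + K)²)
X(u) = 1/(-9 + (6 + u)²)
-(-109)*X(w) = -(-109)/(-9 + (6 + 14)²) = -(-109)/(-9 + 20²) = -(-109)/(-9 + 400) = -(-109)/391 = -109*(-1/391) = 109/391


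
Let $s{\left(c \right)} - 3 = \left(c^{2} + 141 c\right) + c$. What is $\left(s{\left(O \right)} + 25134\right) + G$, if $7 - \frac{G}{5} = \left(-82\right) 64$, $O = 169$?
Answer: $103971$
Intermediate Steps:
$G = 26275$ ($G = 35 - 5 \left(\left(-82\right) 64\right) = 35 - -26240 = 35 + 26240 = 26275$)
$s{\left(c \right)} = 3 + c^{2} + 142 c$ ($s{\left(c \right)} = 3 + \left(\left(c^{2} + 141 c\right) + c\right) = 3 + \left(c^{2} + 142 c\right) = 3 + c^{2} + 142 c$)
$\left(s{\left(O \right)} + 25134\right) + G = \left(\left(3 + 169^{2} + 142 \cdot 169\right) + 25134\right) + 26275 = \left(\left(3 + 28561 + 23998\right) + 25134\right) + 26275 = \left(52562 + 25134\right) + 26275 = 77696 + 26275 = 103971$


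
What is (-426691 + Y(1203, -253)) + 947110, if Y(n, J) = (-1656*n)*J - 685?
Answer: 504538238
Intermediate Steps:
Y(n, J) = -685 - 1656*J*n (Y(n, J) = -1656*J*n - 685 = -685 - 1656*J*n)
(-426691 + Y(1203, -253)) + 947110 = (-426691 + (-685 - 1656*(-253)*1203)) + 947110 = (-426691 + (-685 + 504018504)) + 947110 = (-426691 + 504017819) + 947110 = 503591128 + 947110 = 504538238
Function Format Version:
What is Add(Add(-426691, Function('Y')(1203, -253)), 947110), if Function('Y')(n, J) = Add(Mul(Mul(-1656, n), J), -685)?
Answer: 504538238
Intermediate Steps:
Function('Y')(n, J) = Add(-685, Mul(-1656, J, n)) (Function('Y')(n, J) = Add(Mul(-1656, J, n), -685) = Add(-685, Mul(-1656, J, n)))
Add(Add(-426691, Function('Y')(1203, -253)), 947110) = Add(Add(-426691, Add(-685, Mul(-1656, -253, 1203))), 947110) = Add(Add(-426691, Add(-685, 504018504)), 947110) = Add(Add(-426691, 504017819), 947110) = Add(503591128, 947110) = 504538238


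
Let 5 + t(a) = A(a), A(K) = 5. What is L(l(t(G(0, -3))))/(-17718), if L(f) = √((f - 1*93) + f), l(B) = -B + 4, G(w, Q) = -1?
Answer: -I*√85/17718 ≈ -0.00052035*I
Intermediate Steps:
t(a) = 0 (t(a) = -5 + 5 = 0)
l(B) = 4 - B
L(f) = √(-93 + 2*f) (L(f) = √((f - 93) + f) = √((-93 + f) + f) = √(-93 + 2*f))
L(l(t(G(0, -3))))/(-17718) = √(-93 + 2*(4 - 1*0))/(-17718) = √(-93 + 2*(4 + 0))*(-1/17718) = √(-93 + 2*4)*(-1/17718) = √(-93 + 8)*(-1/17718) = √(-85)*(-1/17718) = (I*√85)*(-1/17718) = -I*√85/17718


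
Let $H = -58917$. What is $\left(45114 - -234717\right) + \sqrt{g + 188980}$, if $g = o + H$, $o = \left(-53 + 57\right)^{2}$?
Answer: $279831 + \sqrt{130079} \approx 2.8019 \cdot 10^{5}$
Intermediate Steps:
$o = 16$ ($o = 4^{2} = 16$)
$g = -58901$ ($g = 16 - 58917 = -58901$)
$\left(45114 - -234717\right) + \sqrt{g + 188980} = \left(45114 - -234717\right) + \sqrt{-58901 + 188980} = \left(45114 + 234717\right) + \sqrt{130079} = 279831 + \sqrt{130079}$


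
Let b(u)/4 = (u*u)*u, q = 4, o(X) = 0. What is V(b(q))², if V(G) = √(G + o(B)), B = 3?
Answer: 256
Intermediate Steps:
b(u) = 4*u³ (b(u) = 4*((u*u)*u) = 4*(u²*u) = 4*u³)
V(G) = √G (V(G) = √(G + 0) = √G)
V(b(q))² = (√(4*4³))² = (√(4*64))² = (√256)² = 16² = 256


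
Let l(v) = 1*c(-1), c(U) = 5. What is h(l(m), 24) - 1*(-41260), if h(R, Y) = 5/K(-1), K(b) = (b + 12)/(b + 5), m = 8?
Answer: 453880/11 ≈ 41262.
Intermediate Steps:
K(b) = (12 + b)/(5 + b)
l(v) = 5 (l(v) = 1*5 = 5)
h(R, Y) = 20/11 (h(R, Y) = 5/(((12 - 1)/(5 - 1))) = 5/((11/4)) = 5/(((1/4)*11)) = 5/(11/4) = 5*(4/11) = 20/11)
h(l(m), 24) - 1*(-41260) = 20/11 - 1*(-41260) = 20/11 + 41260 = 453880/11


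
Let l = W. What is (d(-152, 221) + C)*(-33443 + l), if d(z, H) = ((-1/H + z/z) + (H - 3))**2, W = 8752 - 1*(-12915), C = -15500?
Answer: -18668856725504/48841 ≈ -3.8224e+8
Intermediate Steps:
W = 21667 (W = 8752 + 12915 = 21667)
d(z, H) = (-2 + H - 1/H)**2 (d(z, H) = ((-1/H + 1) + (-3 + H))**2 = ((1 - 1/H) + (-3 + H))**2 = (-2 + H - 1/H)**2)
l = 21667
(d(-152, 221) + C)*(-33443 + l) = ((1 - 1*221**2 + 2*221)**2/221**2 - 15500)*(-33443 + 21667) = ((1 - 1*48841 + 442)**2/48841 - 15500)*(-11776) = ((1 - 48841 + 442)**2/48841 - 15500)*(-11776) = ((1/48841)*(-48398)**2 - 15500)*(-11776) = ((1/48841)*2342366404 - 15500)*(-11776) = (2342366404/48841 - 15500)*(-11776) = (1585330904/48841)*(-11776) = -18668856725504/48841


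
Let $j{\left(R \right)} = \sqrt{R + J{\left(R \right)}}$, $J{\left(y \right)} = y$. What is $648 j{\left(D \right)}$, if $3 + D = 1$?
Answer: $1296 i \approx 1296.0 i$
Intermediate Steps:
$D = -2$ ($D = -3 + 1 = -2$)
$j{\left(R \right)} = \sqrt{2} \sqrt{R}$ ($j{\left(R \right)} = \sqrt{R + R} = \sqrt{2 R} = \sqrt{2} \sqrt{R}$)
$648 j{\left(D \right)} = 648 \sqrt{2} \sqrt{-2} = 648 \sqrt{2} i \sqrt{2} = 648 \cdot 2 i = 1296 i$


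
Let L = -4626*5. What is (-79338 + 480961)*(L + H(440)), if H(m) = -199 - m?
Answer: -9546177087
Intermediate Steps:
L = -23130
(-79338 + 480961)*(L + H(440)) = (-79338 + 480961)*(-23130 + (-199 - 1*440)) = 401623*(-23130 + (-199 - 440)) = 401623*(-23130 - 639) = 401623*(-23769) = -9546177087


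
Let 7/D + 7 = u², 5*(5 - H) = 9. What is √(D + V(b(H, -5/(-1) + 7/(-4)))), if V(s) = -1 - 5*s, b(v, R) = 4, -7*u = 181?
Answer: I*√2450926870/10806 ≈ 4.5814*I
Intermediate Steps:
u = -181/7 (u = -⅐*181 = -181/7 ≈ -25.857)
H = 16/5 (H = 5 - ⅕*9 = 5 - 9/5 = 16/5 ≈ 3.2000)
D = 343/32418 (D = 7/(-7 + (-181/7)²) = 7/(-7 + 32761/49) = 7/(32418/49) = 7*(49/32418) = 343/32418 ≈ 0.010581)
√(D + V(b(H, -5/(-1) + 7/(-4)))) = √(343/32418 + (-1 - 5*4)) = √(343/32418 + (-1 - 20)) = √(343/32418 - 21) = √(-680435/32418) = I*√2450926870/10806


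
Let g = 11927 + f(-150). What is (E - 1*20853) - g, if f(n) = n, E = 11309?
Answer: -21321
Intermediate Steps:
g = 11777 (g = 11927 - 150 = 11777)
(E - 1*20853) - g = (11309 - 1*20853) - 1*11777 = (11309 - 20853) - 11777 = -9544 - 11777 = -21321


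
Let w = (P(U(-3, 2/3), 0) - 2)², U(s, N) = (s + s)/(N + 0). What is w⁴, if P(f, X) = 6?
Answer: 65536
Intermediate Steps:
U(s, N) = 2*s/N (U(s, N) = (2*s)/N = 2*s/N)
w = 16 (w = (6 - 2)² = 4² = 16)
w⁴ = 16⁴ = 65536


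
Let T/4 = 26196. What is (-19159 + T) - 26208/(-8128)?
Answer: 21749569/254 ≈ 85628.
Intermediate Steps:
T = 104784 (T = 4*26196 = 104784)
(-19159 + T) - 26208/(-8128) = (-19159 + 104784) - 26208/(-8128) = 85625 - 26208*(-1/8128) = 85625 + 819/254 = 21749569/254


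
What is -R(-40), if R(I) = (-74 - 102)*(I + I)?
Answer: -14080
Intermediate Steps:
R(I) = -352*I
-R(-40) = -(-352)*(-40) = -1*14080 = -14080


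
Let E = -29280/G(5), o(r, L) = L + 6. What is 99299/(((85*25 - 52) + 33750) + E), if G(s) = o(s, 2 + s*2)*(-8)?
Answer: 297897/108079 ≈ 2.7563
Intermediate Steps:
o(r, L) = 6 + L
G(s) = -64 - 16*s (G(s) = (6 + (2 + s*2))*(-8) = (6 + (2 + 2*s))*(-8) = (8 + 2*s)*(-8) = -64 - 16*s)
E = 610/3 (E = -29280/(-64 - 16*5) = -29280/(-64 - 80) = -29280/(-144) = -29280*(-1/144) = 610/3 ≈ 203.33)
99299/(((85*25 - 52) + 33750) + E) = 99299/(((85*25 - 52) + 33750) + 610/3) = 99299/(((2125 - 52) + 33750) + 610/3) = 99299/((2073 + 33750) + 610/3) = 99299/(35823 + 610/3) = 99299/(108079/3) = 99299*(3/108079) = 297897/108079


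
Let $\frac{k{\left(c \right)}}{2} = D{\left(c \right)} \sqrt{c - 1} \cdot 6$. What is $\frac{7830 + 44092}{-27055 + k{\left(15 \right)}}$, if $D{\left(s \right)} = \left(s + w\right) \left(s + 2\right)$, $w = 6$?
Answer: $- \frac{200678530}{67862263} - \frac{31776264 \sqrt{14}}{67862263} \approx -4.7092$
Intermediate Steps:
$D{\left(s \right)} = \left(2 + s\right) \left(6 + s\right)$ ($D{\left(s \right)} = \left(s + 6\right) \left(s + 2\right) = \left(6 + s\right) \left(2 + s\right) = \left(2 + s\right) \left(6 + s\right)$)
$k{\left(c \right)} = 12 \sqrt{-1 + c} \left(12 + c^{2} + 8 c\right)$ ($k{\left(c \right)} = 2 \left(12 + c^{2} + 8 c\right) \sqrt{c - 1} \cdot 6 = 2 \left(12 + c^{2} + 8 c\right) \sqrt{-1 + c} 6 = 2 \sqrt{-1 + c} \left(12 + c^{2} + 8 c\right) 6 = 2 \cdot 6 \sqrt{-1 + c} \left(12 + c^{2} + 8 c\right) = 12 \sqrt{-1 + c} \left(12 + c^{2} + 8 c\right)$)
$\frac{7830 + 44092}{-27055 + k{\left(15 \right)}} = \frac{7830 + 44092}{-27055 + 12 \sqrt{-1 + 15} \left(12 + 15^{2} + 8 \cdot 15\right)} = \frac{51922}{-27055 + 12 \sqrt{14} \left(12 + 225 + 120\right)} = \frac{51922}{-27055 + 12 \sqrt{14} \cdot 357} = \frac{51922}{-27055 + 4284 \sqrt{14}}$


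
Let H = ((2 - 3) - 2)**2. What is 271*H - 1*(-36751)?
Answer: 39190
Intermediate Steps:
H = 9 (H = (-1 - 2)**2 = (-3)**2 = 9)
271*H - 1*(-36751) = 271*9 - 1*(-36751) = 2439 + 36751 = 39190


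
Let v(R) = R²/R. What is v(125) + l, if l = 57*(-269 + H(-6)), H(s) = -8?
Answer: -15664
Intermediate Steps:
v(R) = R
l = -15789 (l = 57*(-269 - 8) = 57*(-277) = -15789)
v(125) + l = 125 - 15789 = -15664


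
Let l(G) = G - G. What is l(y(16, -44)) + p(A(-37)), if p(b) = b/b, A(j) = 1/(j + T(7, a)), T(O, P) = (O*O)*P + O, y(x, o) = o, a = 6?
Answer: 1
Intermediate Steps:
T(O, P) = O + P*O² (T(O, P) = O²*P + O = P*O² + O = O + P*O²)
A(j) = 1/(301 + j) (A(j) = 1/(j + 7*(1 + 7*6)) = 1/(j + 7*(1 + 42)) = 1/(j + 7*43) = 1/(j + 301) = 1/(301 + j))
p(b) = 1
l(G) = 0
l(y(16, -44)) + p(A(-37)) = 0 + 1 = 1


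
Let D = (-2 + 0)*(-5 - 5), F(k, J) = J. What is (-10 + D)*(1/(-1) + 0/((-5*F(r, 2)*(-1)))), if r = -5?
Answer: -10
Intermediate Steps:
D = 20 (D = -2*(-10) = 20)
(-10 + D)*(1/(-1) + 0/((-5*F(r, 2)*(-1)))) = (-10 + 20)*(1/(-1) + 0/((-10*(-1)))) = 10*(1*(-1) + 0/((-5*(-2)))) = 10*(-1 + 0/10) = 10*(-1 + 0*(1/10)) = 10*(-1 + 0) = 10*(-1) = -10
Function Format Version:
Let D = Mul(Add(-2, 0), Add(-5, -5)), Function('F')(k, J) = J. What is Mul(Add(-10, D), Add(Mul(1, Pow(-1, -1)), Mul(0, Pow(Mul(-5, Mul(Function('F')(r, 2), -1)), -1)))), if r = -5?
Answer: -10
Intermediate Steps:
D = 20 (D = Mul(-2, -10) = 20)
Mul(Add(-10, D), Add(Mul(1, Pow(-1, -1)), Mul(0, Pow(Mul(-5, Mul(Function('F')(r, 2), -1)), -1)))) = Mul(Add(-10, 20), Add(Mul(1, Pow(-1, -1)), Mul(0, Pow(Mul(-5, Mul(2, -1)), -1)))) = Mul(10, Add(Mul(1, -1), Mul(0, Pow(Mul(-5, -2), -1)))) = Mul(10, Add(-1, Mul(0, Pow(10, -1)))) = Mul(10, Add(-1, Mul(0, Rational(1, 10)))) = Mul(10, Add(-1, 0)) = Mul(10, -1) = -10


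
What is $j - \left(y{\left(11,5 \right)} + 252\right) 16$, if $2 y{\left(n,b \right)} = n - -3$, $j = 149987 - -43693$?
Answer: $189536$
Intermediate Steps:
$j = 193680$ ($j = 149987 + 43693 = 193680$)
$y{\left(n,b \right)} = \frac{3}{2} + \frac{n}{2}$ ($y{\left(n,b \right)} = \frac{n - -3}{2} = \frac{n + 3}{2} = \frac{3 + n}{2} = \frac{3}{2} + \frac{n}{2}$)
$j - \left(y{\left(11,5 \right)} + 252\right) 16 = 193680 - \left(\left(\frac{3}{2} + \frac{1}{2} \cdot 11\right) + 252\right) 16 = 193680 - \left(\left(\frac{3}{2} + \frac{11}{2}\right) + 252\right) 16 = 193680 - \left(7 + 252\right) 16 = 193680 - 259 \cdot 16 = 193680 - 4144 = 189536$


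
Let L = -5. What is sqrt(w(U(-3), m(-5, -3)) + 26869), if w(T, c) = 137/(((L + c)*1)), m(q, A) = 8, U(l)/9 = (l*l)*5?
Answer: 2*sqrt(60558)/3 ≈ 164.06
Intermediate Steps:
U(l) = 45*l**2 (U(l) = 9*((l*l)*5) = 9*(l**2*5) = 9*(5*l**2) = 45*l**2)
w(T, c) = 137/(-5 + c) (w(T, c) = 137/(((-5 + c)*1)) = 137/(-5 + c))
sqrt(w(U(-3), m(-5, -3)) + 26869) = sqrt(137/(-5 + 8) + 26869) = sqrt(137/3 + 26869) = sqrt(80744/3) = 2*sqrt(60558)/3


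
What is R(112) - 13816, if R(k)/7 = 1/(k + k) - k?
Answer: -467199/32 ≈ -14600.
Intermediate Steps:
R(k) = -7*k + 7/(2*k) (R(k) = 7*(1/(k + k) - k) = 7*(1/(2*k) - k) = -7*k + 7/(2*k))
R(112) - 13816 = (-7*112 + (7/2)/112) - 13816 = (-784 + (7/2)*(1/112)) - 13816 = (-784 + 1/32) - 13816 = -25087/32 - 13816 = -467199/32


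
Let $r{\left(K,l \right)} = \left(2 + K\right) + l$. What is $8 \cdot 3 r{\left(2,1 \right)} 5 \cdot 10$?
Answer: $6000$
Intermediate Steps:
$r{\left(K,l \right)} = 2 + K + l$
$8 \cdot 3 r{\left(2,1 \right)} 5 \cdot 10 = 8 \cdot 3 \left(2 + 2 + 1\right) 5 \cdot 10 = 8 \cdot 3 \cdot 5 \cdot 5 \cdot 10 = 8 \cdot 15 \cdot 5 \cdot 10 = 8 \cdot 75 \cdot 10 = 600 \cdot 10 = 6000$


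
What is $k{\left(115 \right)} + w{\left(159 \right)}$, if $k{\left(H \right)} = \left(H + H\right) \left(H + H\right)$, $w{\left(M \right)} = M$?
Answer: $53059$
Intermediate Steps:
$k{\left(H \right)} = 4 H^{2}$ ($k{\left(H \right)} = 2 H 2 H = 4 H^{2}$)
$k{\left(115 \right)} + w{\left(159 \right)} = 4 \cdot 115^{2} + 159 = 4 \cdot 13225 + 159 = 52900 + 159 = 53059$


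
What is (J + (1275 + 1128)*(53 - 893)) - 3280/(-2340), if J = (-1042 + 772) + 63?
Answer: -236190895/117 ≈ -2.0187e+6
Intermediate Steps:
J = -207 (J = -270 + 63 = -207)
(J + (1275 + 1128)*(53 - 893)) - 3280/(-2340) = (-207 + (1275 + 1128)*(53 - 893)) - 3280/(-2340) = (-207 + 2403*(-840)) - 3280*(-1/2340) = (-207 - 2018520) + 164/117 = -2018727 + 164/117 = -236190895/117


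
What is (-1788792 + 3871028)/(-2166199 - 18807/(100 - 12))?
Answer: -183236768/190644319 ≈ -0.96114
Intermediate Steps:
(-1788792 + 3871028)/(-2166199 - 18807/(100 - 12)) = 2082236/(-2166199 - 18807/88) = 2082236/(-190644319/88) = 2082236*(-88/190644319) = -183236768/190644319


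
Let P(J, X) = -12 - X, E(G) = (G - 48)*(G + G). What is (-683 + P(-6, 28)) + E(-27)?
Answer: 3327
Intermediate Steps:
E(G) = 2*G*(-48 + G) (E(G) = (-48 + G)*(2*G) = 2*G*(-48 + G))
(-683 + P(-6, 28)) + E(-27) = (-683 + (-12 - 1*28)) + 2*(-27)*(-48 - 27) = (-683 + (-12 - 28)) + 2*(-27)*(-75) = (-683 - 40) + 4050 = -723 + 4050 = 3327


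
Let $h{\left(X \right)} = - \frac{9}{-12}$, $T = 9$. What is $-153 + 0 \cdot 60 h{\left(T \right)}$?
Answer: $-153$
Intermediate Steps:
$h{\left(X \right)} = \frac{3}{4}$ ($h{\left(X \right)} = \left(-9\right) \left(- \frac{1}{12}\right) = \frac{3}{4}$)
$-153 + 0 \cdot 60 h{\left(T \right)} = -153 + 0 \cdot 60 \cdot \frac{3}{4} = -153 + 0 \cdot \frac{3}{4} = -153 + 0 = -153$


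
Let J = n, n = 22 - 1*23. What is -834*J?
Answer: 834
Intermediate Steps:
n = -1 (n = 22 - 23 = -1)
J = -1
-834*J = -834*(-1) = 834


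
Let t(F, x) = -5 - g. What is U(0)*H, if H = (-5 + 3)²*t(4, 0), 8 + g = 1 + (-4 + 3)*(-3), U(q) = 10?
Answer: -40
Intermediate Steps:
g = -4 (g = -8 + (1 + (-4 + 3)*(-3)) = -8 + (1 - 1*(-3)) = -8 + (1 + 3) = -8 + 4 = -4)
t(F, x) = -1 (t(F, x) = -5 - 1*(-4) = -5 + 4 = -1)
H = -4 (H = (-5 + 3)²*(-1) = (-2)²*(-1) = 4*(-1) = -4)
U(0)*H = 10*(-4) = -40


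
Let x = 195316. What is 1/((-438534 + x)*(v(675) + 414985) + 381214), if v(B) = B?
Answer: -1/101095612666 ≈ -9.8916e-12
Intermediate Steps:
1/((-438534 + x)*(v(675) + 414985) + 381214) = 1/((-438534 + 195316)*(675 + 414985) + 381214) = 1/(-243218*415660 + 381214) = 1/(-101095993880 + 381214) = 1/(-101095612666) = -1/101095612666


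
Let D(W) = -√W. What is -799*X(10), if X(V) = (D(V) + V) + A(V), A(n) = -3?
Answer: -5593 + 799*√10 ≈ -3066.3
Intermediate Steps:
X(V) = -3 + V - √V (X(V) = (-√V + V) - 3 = (V - √V) - 3 = -3 + V - √V)
-799*X(10) = -799*(-3 + 10 - √10) = -799*(7 - √10) = -5593 + 799*√10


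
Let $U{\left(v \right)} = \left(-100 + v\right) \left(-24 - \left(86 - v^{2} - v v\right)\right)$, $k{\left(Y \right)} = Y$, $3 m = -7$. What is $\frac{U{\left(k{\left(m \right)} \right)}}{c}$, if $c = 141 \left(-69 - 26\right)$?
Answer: $- \frac{273844}{361665} \approx -0.75718$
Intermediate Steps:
$m = - \frac{7}{3}$ ($m = \frac{1}{3} \left(-7\right) = - \frac{7}{3} \approx -2.3333$)
$U{\left(v \right)} = \left(-110 + 2 v^{2}\right) \left(-100 + v\right)$ ($U{\left(v \right)} = \left(-100 + v\right) \left(-24 + \left(\left(v^{2} + v^{2}\right) - 86\right)\right) = \left(-100 + v\right) \left(-24 + \left(2 v^{2} - 86\right)\right) = \left(-100 + v\right) \left(-24 + \left(-86 + 2 v^{2}\right)\right) = \left(-100 + v\right) \left(-110 + 2 v^{2}\right) = \left(-110 + 2 v^{2}\right) \left(-100 + v\right)$)
$c = -13395$ ($c = 141 \left(-95\right) = -13395$)
$\frac{U{\left(k{\left(m \right)} \right)}}{c} = \frac{11000 - 200 \left(- \frac{7}{3}\right)^{2} - - \frac{770}{3} + 2 \left(- \frac{7}{3}\right)^{3}}{-13395} = \left(11000 - \frac{9800}{9} + \frac{770}{3} + 2 \left(- \frac{343}{27}\right)\right) \left(- \frac{1}{13395}\right) = \left(11000 - \frac{9800}{9} + \frac{770}{3} - \frac{686}{27}\right) \left(- \frac{1}{13395}\right) = \frac{273844}{27} \left(- \frac{1}{13395}\right) = - \frac{273844}{361665}$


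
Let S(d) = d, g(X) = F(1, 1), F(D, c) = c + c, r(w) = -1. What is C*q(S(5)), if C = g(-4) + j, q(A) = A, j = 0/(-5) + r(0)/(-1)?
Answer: 15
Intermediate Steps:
F(D, c) = 2*c
g(X) = 2 (g(X) = 2*1 = 2)
j = 1 (j = 0/(-5) - 1/(-1) = 0*(-1/5) - 1*(-1) = 0 + 1 = 1)
C = 3 (C = 2 + 1 = 3)
C*q(S(5)) = 3*5 = 15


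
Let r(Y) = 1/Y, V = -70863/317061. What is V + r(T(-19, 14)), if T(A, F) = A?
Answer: -554486/2008053 ≈ -0.27613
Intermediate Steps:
V = -23621/105687 (V = -70863*1/317061 = -23621/105687 ≈ -0.22350)
V + r(T(-19, 14)) = -23621/105687 + 1/(-19) = -23621/105687 - 1/19 = -554486/2008053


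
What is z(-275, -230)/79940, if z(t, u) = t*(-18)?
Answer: 495/7994 ≈ 0.061921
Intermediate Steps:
z(t, u) = -18*t
z(-275, -230)/79940 = -18*(-275)/79940 = 4950*(1/79940) = 495/7994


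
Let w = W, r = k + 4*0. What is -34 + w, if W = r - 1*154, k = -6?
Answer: -194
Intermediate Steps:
r = -6 (r = -6 + 4*0 = -6 + 0 = -6)
W = -160 (W = -6 - 1*154 = -6 - 154 = -160)
w = -160
-34 + w = -34 - 160 = -194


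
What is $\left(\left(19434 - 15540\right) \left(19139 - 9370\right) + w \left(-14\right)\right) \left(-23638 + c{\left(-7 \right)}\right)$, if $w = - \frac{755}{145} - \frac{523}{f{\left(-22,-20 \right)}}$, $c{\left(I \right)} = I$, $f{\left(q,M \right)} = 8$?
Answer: $- \frac{104340916118645}{116} \approx -8.9949 \cdot 10^{11}$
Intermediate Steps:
$w = - \frac{16375}{232}$ ($w = - \frac{755}{145} - \frac{523}{8} = \left(-755\right) \frac{1}{145} - \frac{523}{8} = - \frac{151}{29} - \frac{523}{8} = - \frac{16375}{232} \approx -70.582$)
$\left(\left(19434 - 15540\right) \left(19139 - 9370\right) + w \left(-14\right)\right) \left(-23638 + c{\left(-7 \right)}\right) = \left(\left(19434 - 15540\right) \left(19139 - 9370\right) - - \frac{114625}{116}\right) \left(-23638 - 7\right) = \left(3894 \cdot 9769 + \frac{114625}{116}\right) \left(-23645\right) = \left(38040486 + \frac{114625}{116}\right) \left(-23645\right) = \frac{4412811001}{116} \left(-23645\right) = - \frac{104340916118645}{116}$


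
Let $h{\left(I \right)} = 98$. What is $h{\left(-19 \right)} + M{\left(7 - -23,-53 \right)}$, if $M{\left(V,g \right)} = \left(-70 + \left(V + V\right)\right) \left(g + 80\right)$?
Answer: $-172$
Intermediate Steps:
$M{\left(V,g \right)} = \left(-70 + 2 V\right) \left(80 + g\right)$
$h{\left(-19 \right)} + M{\left(7 - -23,-53 \right)} = 98 + \left(-5600 - -3710 + 160 \left(7 - -23\right) + 2 \left(7 - -23\right) \left(-53\right)\right) = 98 + \left(-5600 + 3710 + 160 \left(7 + 23\right) + 2 \left(7 + 23\right) \left(-53\right)\right) = 98 + \left(-5600 + 3710 + 160 \cdot 30 + 2 \cdot 30 \left(-53\right)\right) = 98 + \left(-5600 + 3710 + 4800 - 3180\right) = 98 - 270 = -172$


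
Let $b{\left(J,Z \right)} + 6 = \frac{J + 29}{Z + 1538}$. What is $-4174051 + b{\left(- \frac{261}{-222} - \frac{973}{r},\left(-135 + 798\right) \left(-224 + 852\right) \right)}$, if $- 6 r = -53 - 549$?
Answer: $- \frac{5550511417028187}{1329764164} \approx -4.1741 \cdot 10^{6}$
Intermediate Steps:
$r = \frac{301}{3}$ ($r = - \frac{-53 - 549}{6} = \left(- \frac{1}{6}\right) \left(-602\right) = \frac{301}{3} \approx 100.33$)
$b{\left(J,Z \right)} = -6 + \frac{29 + J}{1538 + Z}$ ($b{\left(J,Z \right)} = -6 + \frac{J + 29}{Z + 1538} = -6 + \frac{29 + J}{1538 + Z}$)
$-4174051 + b{\left(- \frac{261}{-222} - \frac{973}{r},\left(-135 + 798\right) \left(-224 + 852\right) \right)} = -4174051 + \frac{-9199 - \left(- \frac{87}{74} + \frac{417}{43}\right) - 6 \left(-135 + 798\right) \left(-224 + 852\right)}{1538 + \left(-135 + 798\right) \left(-224 + 852\right)} = -4174051 + \frac{-9199 - \frac{27117}{3182} - 6 \cdot 663 \cdot 628}{1538 + 663 \cdot 628} = -4174051 + \frac{-9199 + \left(\frac{87}{74} - \frac{417}{43}\right) - 2498184}{1538 + 416364} = -4174051 + \frac{-9199 - \frac{27117}{3182} - 2498184}{417902} = -4174051 + \frac{1}{417902} \left(- \frac{7978519823}{3182}\right) = -4174051 - \frac{7978519823}{1329764164} = - \frac{5550511417028187}{1329764164}$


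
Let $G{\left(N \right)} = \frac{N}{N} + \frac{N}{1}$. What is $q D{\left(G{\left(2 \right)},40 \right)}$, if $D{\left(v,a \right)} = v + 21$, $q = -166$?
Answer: $-3984$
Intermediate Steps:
$G{\left(N \right)} = 1 + N$ ($G{\left(N \right)} = 1 + N 1 = 1 + N$)
$D{\left(v,a \right)} = 21 + v$
$q D{\left(G{\left(2 \right)},40 \right)} = - 166 \left(21 + \left(1 + 2\right)\right) = - 166 \left(21 + 3\right) = \left(-166\right) 24 = -3984$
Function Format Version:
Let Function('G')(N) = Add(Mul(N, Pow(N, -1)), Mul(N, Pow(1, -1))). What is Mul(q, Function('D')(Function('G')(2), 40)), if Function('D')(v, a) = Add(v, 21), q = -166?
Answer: -3984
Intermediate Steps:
Function('G')(N) = Add(1, N) (Function('G')(N) = Add(1, Mul(N, 1)) = Add(1, N))
Function('D')(v, a) = Add(21, v)
Mul(q, Function('D')(Function('G')(2), 40)) = Mul(-166, Add(21, Add(1, 2))) = Mul(-166, Add(21, 3)) = Mul(-166, 24) = -3984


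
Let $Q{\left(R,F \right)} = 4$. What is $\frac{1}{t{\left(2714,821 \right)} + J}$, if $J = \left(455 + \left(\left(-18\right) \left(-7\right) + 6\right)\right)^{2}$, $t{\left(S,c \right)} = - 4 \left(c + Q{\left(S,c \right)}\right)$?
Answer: $\frac{1}{341269} \approx 2.9302 \cdot 10^{-6}$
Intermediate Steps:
$t{\left(S,c \right)} = -16 - 4 c$ ($t{\left(S,c \right)} = - 4 \left(c + 4\right) = - 4 \left(4 + c\right) = -16 - 4 c$)
$J = 344569$ ($J = \left(455 + \left(126 + 6\right)\right)^{2} = \left(455 + 132\right)^{2} = 587^{2} = 344569$)
$\frac{1}{t{\left(2714,821 \right)} + J} = \frac{1}{\left(-16 - 3284\right) + 344569} = \frac{1}{-3300 + 344569} = \frac{1}{341269}$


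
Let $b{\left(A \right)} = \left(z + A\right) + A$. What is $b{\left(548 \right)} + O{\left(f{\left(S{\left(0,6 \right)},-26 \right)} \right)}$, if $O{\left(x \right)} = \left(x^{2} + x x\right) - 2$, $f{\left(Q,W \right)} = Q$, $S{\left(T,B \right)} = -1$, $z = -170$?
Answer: $926$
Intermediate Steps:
$b{\left(A \right)} = -170 + 2 A$ ($b{\left(A \right)} = \left(-170 + A\right) + A = -170 + 2 A$)
$O{\left(x \right)} = -2 + 2 x^{2}$ ($O{\left(x \right)} = \left(x^{2} + x^{2}\right) - 2 = 2 x^{2} - 2 = -2 + 2 x^{2}$)
$b{\left(548 \right)} + O{\left(f{\left(S{\left(0,6 \right)},-26 \right)} \right)} = \left(-170 + 2 \cdot 548\right) - \left(2 - 2 \left(-1\right)^{2}\right) = \left(-170 + 1096\right) + \left(-2 + 2 \cdot 1\right) = 926 + \left(-2 + 2\right) = 926 + 0 = 926$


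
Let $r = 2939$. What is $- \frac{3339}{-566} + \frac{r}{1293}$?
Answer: $\frac{5980801}{731838} \approx 8.1723$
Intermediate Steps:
$- \frac{3339}{-566} + \frac{r}{1293} = - \frac{3339}{-566} + \frac{2939}{1293} = \left(-3339\right) \left(- \frac{1}{566}\right) + 2939 \cdot \frac{1}{1293} = \frac{3339}{566} + \frac{2939}{1293} = \frac{5980801}{731838}$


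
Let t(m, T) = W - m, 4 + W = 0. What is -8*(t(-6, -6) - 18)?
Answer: 128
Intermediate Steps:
W = -4 (W = -4 + 0 = -4)
t(m, T) = -4 - m
-8*(t(-6, -6) - 18) = -8*((-4 - 1*(-6)) - 18) = -8*((-4 + 6) - 18) = -8*(2 - 18) = -8*(-16) = 128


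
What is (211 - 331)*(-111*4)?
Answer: 53280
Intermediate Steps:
(211 - 331)*(-111*4) = -120*(-444) = 53280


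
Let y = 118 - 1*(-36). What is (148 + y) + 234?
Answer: 536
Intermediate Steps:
y = 154 (y = 118 + 36 = 154)
(148 + y) + 234 = (148 + 154) + 234 = 302 + 234 = 536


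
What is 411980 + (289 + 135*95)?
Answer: 425094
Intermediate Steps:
411980 + (289 + 135*95) = 411980 + (289 + 12825) = 411980 + 13114 = 425094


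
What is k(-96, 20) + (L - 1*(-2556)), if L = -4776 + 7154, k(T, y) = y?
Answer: 4954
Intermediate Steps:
L = 2378
k(-96, 20) + (L - 1*(-2556)) = 20 + (2378 - 1*(-2556)) = 20 + (2378 + 2556) = 20 + 4934 = 4954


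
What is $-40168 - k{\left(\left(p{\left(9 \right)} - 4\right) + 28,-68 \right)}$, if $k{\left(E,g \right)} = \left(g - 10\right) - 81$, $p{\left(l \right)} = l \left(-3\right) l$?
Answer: $-40009$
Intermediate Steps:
$p{\left(l \right)} = - 3 l^{2}$ ($p{\left(l \right)} = - 3 l l = - 3 l^{2}$)
$k{\left(E,g \right)} = -91 + g$ ($k{\left(E,g \right)} = \left(-10 + g\right) - 81 = -91 + g$)
$-40168 - k{\left(\left(p{\left(9 \right)} - 4\right) + 28,-68 \right)} = -40168 - \left(-91 - 68\right) = -40168 - -159 = -40168 + 159 = -40009$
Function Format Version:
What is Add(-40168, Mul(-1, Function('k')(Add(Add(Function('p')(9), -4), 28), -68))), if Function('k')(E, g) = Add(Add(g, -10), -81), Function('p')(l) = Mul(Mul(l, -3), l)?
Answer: -40009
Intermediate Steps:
Function('p')(l) = Mul(-3, Pow(l, 2)) (Function('p')(l) = Mul(Mul(-3, l), l) = Mul(-3, Pow(l, 2)))
Function('k')(E, g) = Add(-91, g) (Function('k')(E, g) = Add(Add(-10, g), -81) = Add(-91, g))
Add(-40168, Mul(-1, Function('k')(Add(Add(Function('p')(9), -4), 28), -68))) = Add(-40168, Mul(-1, Add(-91, -68))) = Add(-40168, Mul(-1, -159)) = Add(-40168, 159) = -40009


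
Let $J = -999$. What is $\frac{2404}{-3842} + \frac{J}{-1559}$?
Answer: $\frac{45161}{2994839} \approx 0.01508$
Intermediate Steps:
$\frac{2404}{-3842} + \frac{J}{-1559} = \frac{2404}{-3842} - \frac{999}{-1559} = 2404 \left(- \frac{1}{3842}\right) - - \frac{999}{1559} = - \frac{1202}{1921} + \frac{999}{1559} = \frac{45161}{2994839}$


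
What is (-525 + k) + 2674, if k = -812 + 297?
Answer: 1634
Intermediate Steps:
k = -515
(-525 + k) + 2674 = (-525 - 515) + 2674 = -1040 + 2674 = 1634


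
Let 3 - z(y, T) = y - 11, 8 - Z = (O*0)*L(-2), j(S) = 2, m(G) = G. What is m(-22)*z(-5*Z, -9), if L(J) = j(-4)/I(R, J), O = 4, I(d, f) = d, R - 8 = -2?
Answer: -1188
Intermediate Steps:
R = 6 (R = 8 - 2 = 6)
L(J) = ⅓ (L(J) = 2/6 = 2*(⅙) = ⅓)
Z = 8 (Z = 8 - 4*0/3 = 8 - 0/3 = 8 - 1*0 = 8 + 0 = 8)
z(y, T) = 14 - y (z(y, T) = 3 - (y - 11) = 3 - (-11 + y) = 3 + (11 - y) = 14 - y)
m(-22)*z(-5*Z, -9) = -22*(14 - (-5)*8) = -22*(14 - 1*(-40)) = -22*(14 + 40) = -22*54 = -1188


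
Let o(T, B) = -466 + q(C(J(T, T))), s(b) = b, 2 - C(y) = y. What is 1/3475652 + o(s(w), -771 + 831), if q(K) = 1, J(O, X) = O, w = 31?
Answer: -1616178179/3475652 ≈ -465.00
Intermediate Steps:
C(y) = 2 - y
o(T, B) = -465 (o(T, B) = -466 + 1 = -465)
1/3475652 + o(s(w), -771 + 831) = 1/3475652 - 465 = -1616178179/3475652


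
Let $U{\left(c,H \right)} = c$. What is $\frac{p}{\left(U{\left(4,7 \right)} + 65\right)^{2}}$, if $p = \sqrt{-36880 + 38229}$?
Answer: $\frac{\sqrt{1349}}{4761} \approx 0.0077145$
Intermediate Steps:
$p = \sqrt{1349} \approx 36.729$
$\frac{p}{\left(U{\left(4,7 \right)} + 65\right)^{2}} = \frac{\sqrt{1349}}{\left(4 + 65\right)^{2}} = \frac{\sqrt{1349}}{69^{2}} = \frac{\sqrt{1349}}{4761}$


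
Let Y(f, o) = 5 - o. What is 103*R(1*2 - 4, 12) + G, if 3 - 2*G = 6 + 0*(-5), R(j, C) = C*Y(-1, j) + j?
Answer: 16889/2 ≈ 8444.5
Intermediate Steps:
R(j, C) = j + C*(5 - j) (R(j, C) = C*(5 - j) + j = j + C*(5 - j))
G = -3/2 (G = 3/2 - (6 + 0*(-5))/2 = 3/2 - (6 + 0)/2 = 3/2 - ½*6 = 3/2 - 3 = -3/2 ≈ -1.5000)
103*R(1*2 - 4, 12) + G = 103*((1*2 - 4) - 1*12*(-5 + (1*2 - 4))) - 3/2 = 103*((2 - 4) - 1*12*(-5 + (2 - 4))) - 3/2 = 103*(-2 - 1*12*(-5 - 2)) - 3/2 = 103*(-2 - 1*12*(-7)) - 3/2 = 103*(-2 + 84) - 3/2 = 103*82 - 3/2 = 8446 - 3/2 = 16889/2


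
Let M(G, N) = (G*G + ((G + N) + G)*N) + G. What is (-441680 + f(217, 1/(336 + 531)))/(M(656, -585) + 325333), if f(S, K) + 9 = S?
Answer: -220736/165515 ≈ -1.3336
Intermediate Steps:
f(S, K) = -9 + S
M(G, N) = G + G**2 + N*(N + 2*G) (M(G, N) = (G**2 + (N + 2*G)*N) + G = (G**2 + N*(N + 2*G)) + G = G + G**2 + N*(N + 2*G))
(-441680 + f(217, 1/(336 + 531)))/(M(656, -585) + 325333) = (-441680 + (-9 + 217))/((656 + 656**2 + (-585)**2 + 2*656*(-585)) + 325333) = (-441680 + 208)/((656 + 430336 + 342225 - 767520) + 325333) = -441472/(5697 + 325333) = -441472/331030 = -441472*1/331030 = -220736/165515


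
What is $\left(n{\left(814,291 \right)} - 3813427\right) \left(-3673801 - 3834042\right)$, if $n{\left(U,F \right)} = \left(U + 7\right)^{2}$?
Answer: $23570017204398$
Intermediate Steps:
$n{\left(U,F \right)} = \left(7 + U\right)^{2}$
$\left(n{\left(814,291 \right)} - 3813427\right) \left(-3673801 - 3834042\right) = \left(\left(7 + 814\right)^{2} - 3813427\right) \left(-3673801 - 3834042\right) = \left(821^{2} - 3813427\right) \left(-7507843\right) = \left(674041 - 3813427\right) \left(-7507843\right) = \left(-3139386\right) \left(-7507843\right) = 23570017204398$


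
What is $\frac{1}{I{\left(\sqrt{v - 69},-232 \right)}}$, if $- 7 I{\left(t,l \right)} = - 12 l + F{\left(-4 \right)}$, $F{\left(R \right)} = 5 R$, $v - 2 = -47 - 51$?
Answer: $- \frac{7}{2764} \approx -0.0025326$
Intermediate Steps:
$v = -96$ ($v = 2 - 98 = -96$)
$I{\left(t,l \right)} = \frac{20}{7} + \frac{12 l}{7}$ ($I{\left(t,l \right)} = - \frac{- 12 l + 5 \left(-4\right)}{7} = - \frac{- 12 l - 20}{7} = - \frac{-20 - 12 l}{7} = \frac{20}{7} + \frac{12 l}{7}$)
$\frac{1}{I{\left(\sqrt{v - 69},-232 \right)}} = \frac{1}{\frac{20}{7} + \frac{12}{7} \left(-232\right)} = \frac{1}{\frac{20}{7} - \frac{2784}{7}} = \frac{1}{- \frac{2764}{7}} = - \frac{7}{2764}$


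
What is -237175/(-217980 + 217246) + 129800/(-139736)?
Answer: 4130826575/12820778 ≈ 322.20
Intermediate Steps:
-237175/(-217980 + 217246) + 129800/(-139736) = -237175/(-734) + 129800*(-1/139736) = -237175*(-1/734) - 16225/17467 = 237175/734 - 16225/17467 = 4130826575/12820778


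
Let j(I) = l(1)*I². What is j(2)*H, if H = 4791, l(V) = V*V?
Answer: 19164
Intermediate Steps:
l(V) = V²
j(I) = I² (j(I) = 1²*I² = 1*I² = I²)
j(2)*H = 2²*4791 = 4*4791 = 19164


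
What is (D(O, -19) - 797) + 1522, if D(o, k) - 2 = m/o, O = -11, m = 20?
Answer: 7977/11 ≈ 725.18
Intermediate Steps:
D(o, k) = 2 + 20/o
(D(O, -19) - 797) + 1522 = ((2 + 20/(-11)) - 797) + 1522 = ((2 + 20*(-1/11)) - 797) + 1522 = ((2 - 20/11) - 797) + 1522 = (2/11 - 797) + 1522 = -8765/11 + 1522 = 7977/11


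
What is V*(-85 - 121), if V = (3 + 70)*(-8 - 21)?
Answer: 436102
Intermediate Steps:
V = -2117 (V = 73*(-29) = -2117)
V*(-85 - 121) = -2117*(-85 - 121) = -2117*(-206) = 436102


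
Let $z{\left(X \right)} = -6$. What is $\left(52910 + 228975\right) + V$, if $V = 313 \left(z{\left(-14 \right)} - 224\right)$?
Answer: $209895$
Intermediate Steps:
$V = -71990$ ($V = 313 \left(-6 - 224\right) = 313 \left(-230\right) = -71990$)
$\left(52910 + 228975\right) + V = \left(52910 + 228975\right) - 71990 = 281885 - 71990 = 209895$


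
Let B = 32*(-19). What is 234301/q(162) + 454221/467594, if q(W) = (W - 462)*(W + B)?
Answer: 85166255797/31282038600 ≈ 2.7225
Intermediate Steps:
B = -608
q(W) = (-608 + W)*(-462 + W) (q(W) = (W - 462)*(W - 608) = (-462 + W)*(-608 + W) = (-608 + W)*(-462 + W))
234301/q(162) + 454221/467594 = 234301/(280896 + 162**2 - 1070*162) + 454221/467594 = 234301/(280896 + 26244 - 173340) + 454221*(1/467594) = 234301/133800 + 454221/467594 = 85166255797/31282038600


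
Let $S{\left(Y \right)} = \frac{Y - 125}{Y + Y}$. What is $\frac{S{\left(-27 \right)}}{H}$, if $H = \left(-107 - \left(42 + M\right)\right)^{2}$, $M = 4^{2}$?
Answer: $\frac{76}{735075} \approx 0.00010339$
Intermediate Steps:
$S{\left(Y \right)} = \frac{-125 + Y}{2 Y}$
$M = 16$
$H = 27225$ ($H = \left(-107 - 58\right)^{2} = \left(-165\right)^{2} = 27225$)
$\frac{S{\left(-27 \right)}}{H} = \frac{\frac{1}{2} \frac{1}{-27} \left(-125 - 27\right)}{27225} = \frac{1}{2} \left(- \frac{1}{27}\right) \left(-152\right) \frac{1}{27225} = \frac{76}{27} \cdot \frac{1}{27225} = \frac{76}{735075}$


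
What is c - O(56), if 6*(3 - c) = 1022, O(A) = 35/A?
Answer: -4031/24 ≈ -167.96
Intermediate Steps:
c = -502/3 (c = 3 - 1/6*1022 = 3 - 511/3 = -502/3 ≈ -167.33)
c - O(56) = -502/3 - 35/56 = -502/3 - 1*5/8 = -502/3 - 5/8 = -4031/24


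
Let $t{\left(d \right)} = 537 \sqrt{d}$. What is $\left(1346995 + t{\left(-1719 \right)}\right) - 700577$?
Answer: $646418 + 1611 i \sqrt{191} \approx 6.4642 \cdot 10^{5} + 22264.0 i$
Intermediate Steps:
$\left(1346995 + t{\left(-1719 \right)}\right) - 700577 = \left(1346995 + 537 \sqrt{-1719}\right) - 700577 = \left(1346995 + 537 \cdot 3 i \sqrt{191}\right) - 700577 = \left(1346995 + 1611 i \sqrt{191}\right) - 700577 = 646418 + 1611 i \sqrt{191}$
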